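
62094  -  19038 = 43056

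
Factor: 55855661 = 23^1*653^1*3719^1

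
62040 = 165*376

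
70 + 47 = 117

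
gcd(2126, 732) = 2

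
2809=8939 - 6130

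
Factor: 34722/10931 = 54/17 = 2^1*3^3 *17^(-1 ) 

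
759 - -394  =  1153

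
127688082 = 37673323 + 90014759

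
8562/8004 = 1427/1334= 1.07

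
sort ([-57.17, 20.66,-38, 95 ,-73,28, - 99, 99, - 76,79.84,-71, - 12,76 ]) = [-99 ,-76  , - 73,-71,- 57.17, - 38, - 12,20.66, 28,76, 79.84, 95, 99 ] 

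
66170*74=4896580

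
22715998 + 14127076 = 36843074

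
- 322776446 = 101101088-423877534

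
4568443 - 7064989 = -2496546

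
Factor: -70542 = -2^1*3^2*3919^1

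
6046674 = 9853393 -3806719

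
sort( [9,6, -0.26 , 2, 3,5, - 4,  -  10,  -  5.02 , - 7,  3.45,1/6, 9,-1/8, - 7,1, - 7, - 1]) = [ - 10, - 7, -7, - 7,-5.02 , - 4, - 1, -0.26, - 1/8, 1/6, 1, 2, 3, 3.45 , 5 , 6, 9, 9 ]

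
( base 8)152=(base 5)411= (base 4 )1222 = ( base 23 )4E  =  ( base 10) 106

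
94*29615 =2783810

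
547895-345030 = 202865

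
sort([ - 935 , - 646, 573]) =[-935, - 646, 573]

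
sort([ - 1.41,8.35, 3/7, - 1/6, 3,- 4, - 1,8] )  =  [ - 4, - 1.41,  -  1, - 1/6, 3/7 , 3,8,8.35 ] 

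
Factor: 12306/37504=2^(  -  6 )*3^1* 7^1 = 21/64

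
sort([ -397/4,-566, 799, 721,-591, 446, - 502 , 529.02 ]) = [-591, - 566, - 502, - 397/4 , 446,529.02,721 , 799 ]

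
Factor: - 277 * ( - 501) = 138777= 3^1*167^1*277^1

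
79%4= 3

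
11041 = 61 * 181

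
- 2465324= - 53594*46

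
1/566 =1/566 = 0.00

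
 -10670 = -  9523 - 1147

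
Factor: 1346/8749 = 2/13 = 2^1*13^ ( - 1)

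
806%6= 2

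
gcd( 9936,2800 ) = 16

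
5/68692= 5/68692=0.00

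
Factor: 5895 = 3^2*5^1*131^1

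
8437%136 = 5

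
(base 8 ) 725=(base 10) 469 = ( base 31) f4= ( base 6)2101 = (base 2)111010101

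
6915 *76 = 525540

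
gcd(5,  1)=1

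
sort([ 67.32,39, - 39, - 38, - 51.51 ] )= [ - 51.51, - 39, - 38,  39,67.32] 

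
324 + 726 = 1050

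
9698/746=13 = 13.00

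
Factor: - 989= - 23^1*43^1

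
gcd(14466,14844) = 6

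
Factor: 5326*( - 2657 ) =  - 14151182 = - 2^1*2657^1 * 2663^1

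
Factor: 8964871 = 23^1 * 409^1*953^1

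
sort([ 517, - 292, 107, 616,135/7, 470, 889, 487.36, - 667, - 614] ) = [-667, - 614, - 292,  135/7 , 107,470 , 487.36, 517,616, 889] 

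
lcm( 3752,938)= 3752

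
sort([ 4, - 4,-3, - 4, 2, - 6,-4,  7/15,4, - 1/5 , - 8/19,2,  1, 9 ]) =[ - 6, - 4,-4,  -  4, - 3, - 8/19 , - 1/5, 7/15,  1, 2, 2, 4, 4,9]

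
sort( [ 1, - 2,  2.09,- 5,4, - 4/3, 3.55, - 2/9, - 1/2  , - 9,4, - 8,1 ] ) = [ - 9,-8 ,-5,  -  2,-4/3, - 1/2,-2/9, 1 , 1,2.09,3.55,  4,4] 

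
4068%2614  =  1454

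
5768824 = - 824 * (-7001)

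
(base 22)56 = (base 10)116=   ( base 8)164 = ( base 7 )224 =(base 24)4k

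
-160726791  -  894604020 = -1055330811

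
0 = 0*51446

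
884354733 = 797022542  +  87332191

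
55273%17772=1957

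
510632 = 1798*284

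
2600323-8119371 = -5519048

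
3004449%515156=428669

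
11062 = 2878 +8184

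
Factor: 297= 3^3*11^1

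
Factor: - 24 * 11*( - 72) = 19008=2^6 * 3^3*11^1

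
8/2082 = 4/1041 = 0.00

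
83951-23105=60846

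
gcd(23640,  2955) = 2955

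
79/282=79/282 = 0.28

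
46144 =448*103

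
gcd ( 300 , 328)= 4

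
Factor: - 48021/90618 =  - 16007/30206 = -  2^( -1)*11^( - 1)*1373^ ( - 1 )*16007^1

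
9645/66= 146 + 3/22 = 146.14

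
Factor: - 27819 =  - 3^2 * 11^1*281^1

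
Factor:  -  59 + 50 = -3^2 = -9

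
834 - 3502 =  - 2668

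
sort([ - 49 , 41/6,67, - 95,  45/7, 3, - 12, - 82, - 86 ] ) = [- 95, - 86,-82 , - 49, - 12,3,  45/7,41/6,67 ] 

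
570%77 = 31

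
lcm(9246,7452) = 499284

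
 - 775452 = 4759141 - 5534593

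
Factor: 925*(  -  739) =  - 683575 = - 5^2*37^1*739^1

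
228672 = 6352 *36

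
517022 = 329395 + 187627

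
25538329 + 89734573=115272902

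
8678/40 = 4339/20 = 216.95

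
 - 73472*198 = - 14547456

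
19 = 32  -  13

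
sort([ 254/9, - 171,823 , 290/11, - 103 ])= [-171, -103,290/11,254/9,823]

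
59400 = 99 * 600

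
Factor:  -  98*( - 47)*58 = 2^2*7^2*29^1*47^1 = 267148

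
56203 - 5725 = 50478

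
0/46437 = 0 = 0.00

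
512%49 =22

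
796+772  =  1568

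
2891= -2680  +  5571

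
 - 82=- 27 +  - 55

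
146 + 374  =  520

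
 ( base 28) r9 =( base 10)765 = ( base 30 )PF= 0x2fd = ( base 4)23331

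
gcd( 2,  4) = 2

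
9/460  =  9/460 = 0.02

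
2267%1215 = 1052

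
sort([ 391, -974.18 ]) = [  -  974.18,391]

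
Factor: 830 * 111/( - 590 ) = -9213/59  =  - 3^1*37^1*59^ (  -  1)*83^1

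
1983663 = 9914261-7930598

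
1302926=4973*262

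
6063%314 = 97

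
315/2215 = 63/443  =  0.14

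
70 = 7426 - 7356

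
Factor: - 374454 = - 2^1*3^2*71^1*293^1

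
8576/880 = 536/55= 9.75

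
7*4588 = 32116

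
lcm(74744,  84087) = 672696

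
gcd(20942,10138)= 74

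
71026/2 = 35513=35513.00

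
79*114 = 9006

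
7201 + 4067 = 11268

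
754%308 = 138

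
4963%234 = 49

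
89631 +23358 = 112989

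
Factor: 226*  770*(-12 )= - 2088240= - 2^4*3^1*5^1*7^1 *11^1*113^1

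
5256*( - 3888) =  - 20435328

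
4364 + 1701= 6065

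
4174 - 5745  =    -  1571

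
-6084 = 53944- 60028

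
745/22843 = 745/22843 =0.03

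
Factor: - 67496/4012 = - 2^1*11^1*13^1* 17^(-1) = - 286/17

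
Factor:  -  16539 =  - 3^1*37^1*149^1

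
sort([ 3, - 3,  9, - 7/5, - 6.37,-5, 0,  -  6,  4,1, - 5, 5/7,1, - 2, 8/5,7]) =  [- 6.37, - 6,  -  5,-5,- 3,-2, - 7/5,0,5/7 , 1,1, 8/5 , 3, 4, 7, 9]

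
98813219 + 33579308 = 132392527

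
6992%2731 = 1530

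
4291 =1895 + 2396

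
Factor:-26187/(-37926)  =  29/42 = 2^ (-1 )*3^(  -  1 ) * 7^(  -  1 )*29^1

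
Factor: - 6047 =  - 6047^1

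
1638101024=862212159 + 775888865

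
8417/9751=8417/9751 =0.86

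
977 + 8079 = 9056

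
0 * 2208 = 0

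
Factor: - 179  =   - 179^1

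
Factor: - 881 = - 881^1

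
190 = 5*38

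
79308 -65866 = 13442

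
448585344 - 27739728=420845616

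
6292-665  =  5627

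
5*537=2685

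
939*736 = 691104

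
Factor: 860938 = 2^1*13^1*33113^1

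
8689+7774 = 16463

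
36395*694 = 25258130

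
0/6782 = 0=0.00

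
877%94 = 31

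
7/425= 7/425 = 0.02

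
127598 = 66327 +61271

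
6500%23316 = 6500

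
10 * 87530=875300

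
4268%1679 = 910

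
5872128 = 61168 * 96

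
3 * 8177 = 24531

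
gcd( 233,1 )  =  1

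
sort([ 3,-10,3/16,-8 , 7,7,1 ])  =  [ - 10, - 8,3/16, 1  ,  3 , 7, 7] 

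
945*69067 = 65268315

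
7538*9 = 67842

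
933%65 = 23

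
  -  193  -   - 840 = 647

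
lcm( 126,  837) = 11718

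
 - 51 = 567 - 618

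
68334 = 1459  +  66875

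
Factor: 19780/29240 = 23/34 = 2^( - 1 )*17^( - 1 )*23^1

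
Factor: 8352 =2^5*3^2*29^1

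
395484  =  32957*12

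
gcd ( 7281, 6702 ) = 3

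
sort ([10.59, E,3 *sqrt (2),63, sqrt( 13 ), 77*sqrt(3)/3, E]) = [E, E, sqrt(13),  3*sqrt( 2 ), 10.59,  77*sqrt(3 ) /3, 63] 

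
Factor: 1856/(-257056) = -2^1*277^(-1) = - 2/277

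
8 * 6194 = 49552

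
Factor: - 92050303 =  - 92050303^1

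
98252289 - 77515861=20736428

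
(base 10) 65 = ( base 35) 1u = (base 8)101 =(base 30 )25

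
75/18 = 4 + 1/6 = 4.17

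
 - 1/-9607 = 1/9607 = 0.00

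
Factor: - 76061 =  - 23^1 * 3307^1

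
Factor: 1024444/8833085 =2^2 * 5^ (- 1 )*193^1 * 1327^1*1766617^( -1)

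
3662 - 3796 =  - 134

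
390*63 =24570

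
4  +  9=13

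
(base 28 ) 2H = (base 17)45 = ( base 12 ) 61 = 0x49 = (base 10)73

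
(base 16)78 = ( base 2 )1111000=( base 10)120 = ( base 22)5A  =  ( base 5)440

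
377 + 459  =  836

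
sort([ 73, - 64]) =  [ - 64,73] 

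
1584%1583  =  1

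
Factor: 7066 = 2^1*3533^1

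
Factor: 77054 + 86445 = 7^1 *23357^1 = 163499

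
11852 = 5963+5889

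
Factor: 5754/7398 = 7/9 = 3^( - 2)* 7^1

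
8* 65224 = 521792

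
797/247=797/247 = 3.23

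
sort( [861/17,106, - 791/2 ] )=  [  -  791/2, 861/17, 106]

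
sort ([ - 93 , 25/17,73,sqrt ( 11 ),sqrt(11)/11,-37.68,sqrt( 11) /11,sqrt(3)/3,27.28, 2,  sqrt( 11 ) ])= [ - 93, - 37.68,sqrt (11)/11 , sqrt( 11)/11, sqrt( 3)/3 , 25/17, 2, sqrt( 11),sqrt( 11), 27.28, 73] 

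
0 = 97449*0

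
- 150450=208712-359162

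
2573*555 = 1428015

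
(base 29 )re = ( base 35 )MR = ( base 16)31d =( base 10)797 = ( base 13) 494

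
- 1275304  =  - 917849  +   - 357455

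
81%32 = 17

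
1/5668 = 1/5668 = 0.00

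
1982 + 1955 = 3937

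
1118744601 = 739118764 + 379625837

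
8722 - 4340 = 4382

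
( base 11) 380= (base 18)171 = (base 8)703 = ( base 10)451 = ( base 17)199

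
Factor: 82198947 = 3^1*79^1* 346831^1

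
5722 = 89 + 5633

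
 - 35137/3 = - 35137/3 = - 11712.33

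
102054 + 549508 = 651562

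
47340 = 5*9468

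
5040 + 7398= 12438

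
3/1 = 3 = 3.00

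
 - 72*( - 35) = 2520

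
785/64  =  12 + 17/64 = 12.27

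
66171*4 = 264684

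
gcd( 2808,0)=2808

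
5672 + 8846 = 14518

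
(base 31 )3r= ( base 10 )120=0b1111000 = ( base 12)a0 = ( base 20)60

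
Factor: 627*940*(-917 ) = -540461460 = - 2^2*3^1*5^1*7^1*11^1*19^1*47^1*131^1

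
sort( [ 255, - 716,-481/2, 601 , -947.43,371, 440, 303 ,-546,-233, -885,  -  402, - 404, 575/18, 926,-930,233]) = [  -  947.43, - 930 , - 885,-716,-546,-404, - 402,- 481/2, - 233, 575/18, 233, 255,303 , 371, 440,601,926 ] 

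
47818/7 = 47818/7 = 6831.14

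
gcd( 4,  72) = 4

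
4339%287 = 34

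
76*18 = 1368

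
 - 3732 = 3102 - 6834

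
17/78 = 17/78 = 0.22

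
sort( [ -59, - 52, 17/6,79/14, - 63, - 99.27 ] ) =[  -  99.27,  -  63, - 59, - 52,  17/6,79/14]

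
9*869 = 7821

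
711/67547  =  711/67547 = 0.01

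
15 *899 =13485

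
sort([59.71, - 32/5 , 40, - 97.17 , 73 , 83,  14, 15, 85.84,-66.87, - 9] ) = [ - 97.17, - 66.87,-9, - 32/5,  14,15,  40, 59.71,73, 83,85.84]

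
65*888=57720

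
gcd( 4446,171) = 171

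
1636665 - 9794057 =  - 8157392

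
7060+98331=105391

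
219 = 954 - 735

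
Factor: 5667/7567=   3^1 * 7^(- 1 )*23^( - 1)*47^ ( - 1)*1889^1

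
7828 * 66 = 516648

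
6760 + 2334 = 9094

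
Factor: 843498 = 2^1*3^2*46861^1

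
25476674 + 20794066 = 46270740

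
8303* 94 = 780482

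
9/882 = 1/98 = 0.01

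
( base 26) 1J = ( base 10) 45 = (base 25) 1K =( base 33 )1C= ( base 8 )55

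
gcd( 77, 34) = 1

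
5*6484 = 32420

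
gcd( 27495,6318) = 117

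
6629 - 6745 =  - 116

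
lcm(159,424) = 1272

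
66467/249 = 66467/249 =266.94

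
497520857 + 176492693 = 674013550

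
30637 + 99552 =130189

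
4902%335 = 212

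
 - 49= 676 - 725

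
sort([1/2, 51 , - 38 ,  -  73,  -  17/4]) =[ - 73, - 38, - 17/4,1/2,51]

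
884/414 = 442/207 = 2.14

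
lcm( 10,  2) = 10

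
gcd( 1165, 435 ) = 5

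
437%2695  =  437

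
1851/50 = 37 + 1/50= 37.02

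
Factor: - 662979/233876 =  - 2^(-2) * 3^1*59^( - 1 ) * 223^1 = -  669/236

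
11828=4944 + 6884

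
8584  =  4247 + 4337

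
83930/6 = 13988 + 1/3 = 13988.33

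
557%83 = 59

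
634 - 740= -106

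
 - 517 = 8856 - 9373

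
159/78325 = 159/78325 = 0.00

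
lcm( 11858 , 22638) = 249018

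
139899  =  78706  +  61193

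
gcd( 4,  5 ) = 1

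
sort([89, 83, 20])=[ 20, 83, 89] 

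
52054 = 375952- 323898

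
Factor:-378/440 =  - 2^(-2 )*3^3*5^( - 1)*7^1*11^( - 1) = - 189/220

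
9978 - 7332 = 2646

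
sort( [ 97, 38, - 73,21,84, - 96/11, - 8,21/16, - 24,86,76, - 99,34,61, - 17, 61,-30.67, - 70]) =[ - 99, - 73,  -  70, - 30.67,- 24  ,- 17, - 96/11, - 8,21/16,21,34,38 , 61,61, 76, 84,86,97]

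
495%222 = 51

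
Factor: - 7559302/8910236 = -3779651/4455118 =- 2^ ( - 1)*19^1*317^( - 1)*7027^( - 1 )*198929^1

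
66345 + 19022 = 85367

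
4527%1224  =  855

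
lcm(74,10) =370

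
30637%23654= 6983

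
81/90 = 9/10=0.90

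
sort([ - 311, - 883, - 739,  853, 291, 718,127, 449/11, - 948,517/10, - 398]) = [ - 948, - 883, - 739,-398, - 311, 449/11, 517/10,127, 291,718,853]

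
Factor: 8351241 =3^1*19^1 * 146513^1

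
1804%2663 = 1804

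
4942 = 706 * 7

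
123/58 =2 + 7/58= 2.12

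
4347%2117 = 113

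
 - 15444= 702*( -22 ) 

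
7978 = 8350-372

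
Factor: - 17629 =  - 17^2*61^1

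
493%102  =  85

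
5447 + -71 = 5376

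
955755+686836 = 1642591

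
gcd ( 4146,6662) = 2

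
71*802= 56942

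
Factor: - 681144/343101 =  - 808/407 =- 2^3*11^ ( - 1 )*37^(-1 )*101^1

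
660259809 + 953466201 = 1613726010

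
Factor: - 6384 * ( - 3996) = 25510464 = 2^6*3^4*7^1* 19^1*37^1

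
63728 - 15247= 48481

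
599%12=11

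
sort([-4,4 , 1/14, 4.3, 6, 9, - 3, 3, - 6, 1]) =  [- 6, -4, - 3,1/14,1,3,4,4.3,6, 9]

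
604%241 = 122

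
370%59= 16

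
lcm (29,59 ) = 1711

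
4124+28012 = 32136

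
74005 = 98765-24760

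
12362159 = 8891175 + 3470984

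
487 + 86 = 573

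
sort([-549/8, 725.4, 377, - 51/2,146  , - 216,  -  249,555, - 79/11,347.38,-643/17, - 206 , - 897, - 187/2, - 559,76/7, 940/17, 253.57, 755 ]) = [-897,-559, - 249 , - 216, - 206, - 187/2 , - 549/8, - 643/17, - 51/2,- 79/11,76/7 , 940/17 , 146, 253.57, 347.38, 377, 555,  725.4,755]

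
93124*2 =186248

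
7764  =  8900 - 1136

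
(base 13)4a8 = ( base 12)57A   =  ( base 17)2DF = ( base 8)1456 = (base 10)814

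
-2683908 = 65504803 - 68188711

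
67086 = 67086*1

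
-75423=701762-777185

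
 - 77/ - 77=1/1=1.00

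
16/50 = 8/25 =0.32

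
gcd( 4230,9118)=94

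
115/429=115/429=0.27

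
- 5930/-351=16 + 314/351  =  16.89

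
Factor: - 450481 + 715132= 264651 = 3^1*19^1*4643^1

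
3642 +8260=11902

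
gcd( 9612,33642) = 4806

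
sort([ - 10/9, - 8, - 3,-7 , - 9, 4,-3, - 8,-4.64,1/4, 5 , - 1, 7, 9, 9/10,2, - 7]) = [ - 9,  -  8,-8,-7, - 7, - 4.64,- 3, - 3 ,-10/9 , - 1, 1/4,9/10, 2,  4,5,7, 9] 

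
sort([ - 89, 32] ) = [ - 89, 32] 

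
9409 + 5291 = 14700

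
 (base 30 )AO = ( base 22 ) eg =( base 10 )324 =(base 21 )f9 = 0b101000100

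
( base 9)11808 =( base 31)88a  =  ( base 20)JH6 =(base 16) 1f0a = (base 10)7946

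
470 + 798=1268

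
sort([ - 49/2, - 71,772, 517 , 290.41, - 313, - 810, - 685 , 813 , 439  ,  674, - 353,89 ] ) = [-810 , - 685, - 353,  -  313 , - 71, - 49/2,  89,290.41 , 439,517,674,772 , 813] 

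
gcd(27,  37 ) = 1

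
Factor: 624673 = 7^1*233^1*383^1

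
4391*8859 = 38899869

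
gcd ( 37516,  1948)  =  4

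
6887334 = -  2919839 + 9807173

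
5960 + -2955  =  3005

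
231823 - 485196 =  -253373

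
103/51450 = 103/51450=0.00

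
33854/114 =16927/57 = 296.96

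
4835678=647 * 7474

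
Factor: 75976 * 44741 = 3399242216 = 2^3*9497^1*44741^1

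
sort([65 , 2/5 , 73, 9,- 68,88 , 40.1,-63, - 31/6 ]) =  [ - 68 , - 63 , - 31/6,2/5,9 , 40.1,65,73,88 ] 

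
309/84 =103/28  =  3.68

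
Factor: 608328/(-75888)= - 2^(-1 )*7^1*31^(- 1)*71^1= - 497/62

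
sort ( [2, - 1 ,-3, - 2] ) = [ - 3, - 2, - 1,2 ] 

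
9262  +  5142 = 14404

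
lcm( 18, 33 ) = 198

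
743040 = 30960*24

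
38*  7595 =288610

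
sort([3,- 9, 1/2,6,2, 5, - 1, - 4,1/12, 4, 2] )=[ - 9, - 4 , - 1, 1/12 , 1/2,2, 2, 3,4,5,6]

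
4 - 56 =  - 52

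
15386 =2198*7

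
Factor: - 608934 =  - 2^1*3^1*101489^1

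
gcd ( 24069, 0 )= 24069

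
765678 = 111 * 6898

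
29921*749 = 22410829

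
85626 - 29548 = 56078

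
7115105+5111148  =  12226253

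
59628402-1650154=57978248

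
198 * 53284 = 10550232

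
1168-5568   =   - 4400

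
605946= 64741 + 541205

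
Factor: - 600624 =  - 2^4*3^2*  43^1*97^1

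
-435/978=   -  145/326 = - 0.44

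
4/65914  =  2/32957 = 0.00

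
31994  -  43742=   -  11748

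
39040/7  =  39040/7 =5577.14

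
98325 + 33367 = 131692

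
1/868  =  1/868 =0.00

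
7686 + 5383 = 13069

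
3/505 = 3/505 = 0.01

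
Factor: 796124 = 2^2*7^1 * 28433^1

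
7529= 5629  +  1900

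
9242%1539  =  8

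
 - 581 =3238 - 3819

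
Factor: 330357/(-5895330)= - 110119/1965110 = - 2^( - 1) * 5^(  -  1)*7^ ( -1)*67^( - 1) * 419^( - 1) * 110119^1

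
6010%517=323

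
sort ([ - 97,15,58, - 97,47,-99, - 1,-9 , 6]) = [-99, - 97, -97, - 9,-1, 6 , 15, 47,58]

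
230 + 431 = 661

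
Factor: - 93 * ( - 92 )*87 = 2^2*3^2*23^1*29^1*31^1 = 744372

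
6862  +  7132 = 13994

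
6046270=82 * 73735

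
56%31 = 25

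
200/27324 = 50/6831 = 0.01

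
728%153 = 116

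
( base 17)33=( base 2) 110110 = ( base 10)54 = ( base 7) 105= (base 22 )2A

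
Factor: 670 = 2^1 * 5^1*67^1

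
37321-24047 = 13274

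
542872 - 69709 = 473163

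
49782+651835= 701617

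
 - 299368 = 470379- 769747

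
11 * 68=748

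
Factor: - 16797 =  - 3^1 * 11^1*509^1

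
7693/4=7693/4 = 1923.25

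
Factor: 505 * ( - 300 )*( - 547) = 2^2*3^1*5^3*101^1*547^1=82870500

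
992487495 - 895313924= 97173571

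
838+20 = 858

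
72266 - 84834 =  - 12568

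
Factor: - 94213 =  - 7^1* 43^1*313^1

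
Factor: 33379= 29^1*1151^1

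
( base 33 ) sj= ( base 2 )1110101111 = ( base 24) 1f7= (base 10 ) 943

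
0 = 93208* 0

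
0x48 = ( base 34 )24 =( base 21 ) 39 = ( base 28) 2G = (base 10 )72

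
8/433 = 8/433 =0.02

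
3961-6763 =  - 2802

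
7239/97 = 7239/97 = 74.63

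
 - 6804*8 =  - 54432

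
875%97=2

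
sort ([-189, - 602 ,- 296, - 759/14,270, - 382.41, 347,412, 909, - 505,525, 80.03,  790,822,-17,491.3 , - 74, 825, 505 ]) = [ - 602, -505,-382.41, -296,- 189, - 74, - 759/14, - 17, 80.03, 270, 347, 412,491.3, 505, 525,790, 822, 825, 909] 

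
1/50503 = 1/50503 = 0.00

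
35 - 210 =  - 175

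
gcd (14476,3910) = 2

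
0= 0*1211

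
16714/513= 32 + 298/513 = 32.58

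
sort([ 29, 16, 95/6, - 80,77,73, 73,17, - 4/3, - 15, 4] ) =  [ - 80,  -  15, - 4/3,4, 95/6,16 , 17,  29, 73, 73, 77 ] 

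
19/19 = 1 =1.00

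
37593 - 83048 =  - 45455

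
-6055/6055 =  - 1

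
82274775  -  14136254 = 68138521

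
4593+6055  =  10648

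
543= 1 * 543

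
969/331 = 969/331  =  2.93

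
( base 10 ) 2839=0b101100010111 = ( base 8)5427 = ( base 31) 2TI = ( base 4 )230113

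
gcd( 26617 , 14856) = 619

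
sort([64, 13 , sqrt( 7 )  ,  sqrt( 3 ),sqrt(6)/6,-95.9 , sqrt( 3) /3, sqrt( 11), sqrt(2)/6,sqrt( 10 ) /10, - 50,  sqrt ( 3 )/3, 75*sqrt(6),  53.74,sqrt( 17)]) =[-95.9 ,-50, sqrt(2 )/6, sqrt ( 10 ) /10,sqrt( 6)/6 , sqrt( 3)/3,sqrt(3)/3, sqrt( 3 ), sqrt(7 ), sqrt( 11),sqrt( 17),13, 53.74,64, 75*sqrt( 6 )]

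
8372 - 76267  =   - 67895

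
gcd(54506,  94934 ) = 2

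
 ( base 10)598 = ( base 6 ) 2434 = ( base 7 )1513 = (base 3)211011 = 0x256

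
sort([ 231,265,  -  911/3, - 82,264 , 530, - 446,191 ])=[-446, - 911/3, -82,191, 231,264,265 , 530] 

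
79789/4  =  19947  +  1/4 = 19947.25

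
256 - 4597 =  - 4341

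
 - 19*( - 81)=1539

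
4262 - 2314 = 1948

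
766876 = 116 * 6611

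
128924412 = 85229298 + 43695114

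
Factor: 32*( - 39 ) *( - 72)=2^8*3^3* 13^1= 89856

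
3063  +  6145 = 9208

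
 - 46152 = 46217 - 92369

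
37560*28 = 1051680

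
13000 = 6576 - -6424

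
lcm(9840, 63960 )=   127920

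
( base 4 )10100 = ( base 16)110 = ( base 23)bj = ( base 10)272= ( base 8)420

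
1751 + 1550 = 3301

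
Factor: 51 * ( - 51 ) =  - 3^2  *17^2 = - 2601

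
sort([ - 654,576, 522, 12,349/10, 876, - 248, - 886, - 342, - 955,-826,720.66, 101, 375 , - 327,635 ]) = [ - 955, - 886, - 826, - 654, - 342 , - 327, - 248,12, 349/10,101,375, 522,576,635,720.66,876] 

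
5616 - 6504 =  - 888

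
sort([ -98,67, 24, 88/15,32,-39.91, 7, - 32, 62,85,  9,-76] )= [ - 98,  -  76,  -  39.91,  -  32,  88/15,7,  9, 24, 32, 62, 67, 85 ] 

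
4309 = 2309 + 2000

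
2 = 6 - 4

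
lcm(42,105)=210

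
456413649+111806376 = 568220025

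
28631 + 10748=39379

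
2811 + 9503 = 12314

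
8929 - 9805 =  - 876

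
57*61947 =3530979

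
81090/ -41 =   -  1978 + 8/41=- 1977.80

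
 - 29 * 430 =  - 12470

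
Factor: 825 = 3^1*5^2*11^1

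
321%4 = 1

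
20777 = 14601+6176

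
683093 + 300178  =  983271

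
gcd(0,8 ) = 8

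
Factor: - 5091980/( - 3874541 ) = 2^2*5^1*11^( - 3 )*41^( - 1 )*47^1 *71^(  -  1 )*5417^1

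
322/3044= 161/1522 = 0.11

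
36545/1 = 36545 = 36545.00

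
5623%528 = 343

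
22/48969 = 22/48969 = 0.00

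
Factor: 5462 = 2^1*2731^1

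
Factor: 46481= 53^1*877^1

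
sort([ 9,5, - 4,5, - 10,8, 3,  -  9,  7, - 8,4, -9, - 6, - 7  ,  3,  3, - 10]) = [ - 10 ,- 10, - 9,  -  9, - 8, - 7, - 6, - 4,3, 3 , 3,4,  5,5 , 7, 8,9]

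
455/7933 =455/7933 =0.06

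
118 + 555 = 673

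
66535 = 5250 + 61285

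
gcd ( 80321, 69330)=1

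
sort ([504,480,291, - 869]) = [ - 869,  291, 480,504]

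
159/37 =4+11/37 = 4.30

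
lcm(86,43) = 86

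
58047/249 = 19349/83 = 233.12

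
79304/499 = 158 + 462/499  =  158.93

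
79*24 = 1896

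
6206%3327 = 2879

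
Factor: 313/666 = 2^( - 1) * 3^( -2)*37^(-1 ) *313^1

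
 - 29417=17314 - 46731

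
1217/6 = 1217/6 = 202.83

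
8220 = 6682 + 1538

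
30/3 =10 = 10.00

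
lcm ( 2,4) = 4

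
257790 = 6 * 42965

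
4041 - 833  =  3208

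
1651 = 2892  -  1241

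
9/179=9/179 = 0.05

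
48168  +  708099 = 756267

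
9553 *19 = 181507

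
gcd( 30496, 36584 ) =8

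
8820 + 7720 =16540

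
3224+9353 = 12577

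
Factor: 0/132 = 0 = 0^1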